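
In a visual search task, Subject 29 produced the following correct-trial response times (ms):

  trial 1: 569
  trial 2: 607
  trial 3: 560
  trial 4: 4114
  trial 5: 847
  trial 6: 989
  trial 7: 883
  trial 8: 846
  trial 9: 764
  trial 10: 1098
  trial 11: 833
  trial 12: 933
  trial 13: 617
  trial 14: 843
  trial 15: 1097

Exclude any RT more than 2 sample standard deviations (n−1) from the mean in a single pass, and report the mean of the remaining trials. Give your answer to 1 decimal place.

n = 15, ΣRT = 15600, M = 1040.000
Σ(x−M)² = 10546166.00; s = √(10546166.00/14) = 867.927
Cutoffs: 1040.000 ± 2·867.927 → [-695.9, 2775.9]
Outside: 4114 → excluded.
Retained (n=14): Σ = 11486, mean = 11486/14 = 820.429

820.4 ms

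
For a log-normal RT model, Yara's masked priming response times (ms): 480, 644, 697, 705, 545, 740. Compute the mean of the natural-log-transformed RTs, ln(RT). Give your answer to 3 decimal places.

ln(RT): 6.1738, 6.4677, 6.5468, 6.5582, 6.3008, 6.6067
Σ ln(RT) = 38.6539
Mean = 38.6539/6 = 6.44232

6.442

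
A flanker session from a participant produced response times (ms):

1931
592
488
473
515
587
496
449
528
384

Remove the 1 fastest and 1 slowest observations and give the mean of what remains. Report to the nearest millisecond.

516 ms

Sorted: 384, 449, 473, 488, 496, 515, 528, 587, 592, 1931
Drop lowest 1 (384) and highest 1 (1931)
Remaining (n=8): Σ = 4128, mean = 4128/8 = 516.000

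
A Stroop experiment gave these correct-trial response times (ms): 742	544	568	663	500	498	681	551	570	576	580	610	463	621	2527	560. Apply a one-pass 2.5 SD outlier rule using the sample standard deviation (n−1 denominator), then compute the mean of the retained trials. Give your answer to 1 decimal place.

n = 16, ΣRT = 11254, M = 703.375
Σ(x−M)² = 3622791.75; s = √(3622791.75/15) = 491.446
Cutoffs: 703.375 ± 2.5·491.446 → [-525.2, 1932.0]
Outside: 2527 → excluded.
Retained (n=15): Σ = 8727, mean = 8727/15 = 581.800

581.8 ms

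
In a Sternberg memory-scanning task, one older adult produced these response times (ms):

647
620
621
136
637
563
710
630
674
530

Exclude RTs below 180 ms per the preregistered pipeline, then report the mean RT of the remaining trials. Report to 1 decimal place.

625.8 ms

Excluded: 136
Retained (n=9): Σ = 5632
Mean = 5632/9 = 625.7778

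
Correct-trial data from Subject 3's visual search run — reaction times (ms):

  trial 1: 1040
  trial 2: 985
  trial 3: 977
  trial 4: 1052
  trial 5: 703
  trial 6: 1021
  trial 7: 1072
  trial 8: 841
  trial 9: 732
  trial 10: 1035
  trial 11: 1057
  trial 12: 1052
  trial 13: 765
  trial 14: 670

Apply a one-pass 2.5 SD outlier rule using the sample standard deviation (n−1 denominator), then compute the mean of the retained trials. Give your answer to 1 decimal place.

n = 14, ΣRT = 13002, M = 928.714
Σ(x−M)² = 296156.86; s = √(296156.86/13) = 150.935
Cutoffs: 928.714 ± 2.5·150.935 → [551.4, 1306.1]
No RTs fall outside the cutoffs; all 14 retained. Mean = 13002/14 = 928.714

928.7 ms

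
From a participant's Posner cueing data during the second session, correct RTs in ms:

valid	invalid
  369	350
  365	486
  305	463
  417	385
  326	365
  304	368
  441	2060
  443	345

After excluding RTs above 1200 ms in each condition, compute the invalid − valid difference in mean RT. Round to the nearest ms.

invalid: exclude 2060
M(valid) = 2970/8 = 371.250
M(invalid) = 2762/7 = 394.571
Difference = 394.571 − 371.250 = 23.321 ms

23 ms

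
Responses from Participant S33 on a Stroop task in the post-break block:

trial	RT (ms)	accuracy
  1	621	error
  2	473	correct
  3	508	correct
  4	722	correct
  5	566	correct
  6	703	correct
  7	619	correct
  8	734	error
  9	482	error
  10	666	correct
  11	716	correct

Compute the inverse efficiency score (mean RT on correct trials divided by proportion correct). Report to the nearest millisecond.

855 ms

Correct trials (n=8): 473, 508, 722, 566, 703, 619, 666, 716
Mean correct RT = 4973/8 = 621.6250 ms
Proportion correct = 8/11
IES = 621.6250 / (8/11) = 854.734 ms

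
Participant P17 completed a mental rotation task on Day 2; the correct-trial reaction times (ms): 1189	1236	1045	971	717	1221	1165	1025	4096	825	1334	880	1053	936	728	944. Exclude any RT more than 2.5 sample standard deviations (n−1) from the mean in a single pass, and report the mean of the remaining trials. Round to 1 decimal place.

1017.9 ms

n = 16, ΣRT = 19365, M = 1210.312
Σ(x−M)² = 9369183.44; s = √(9369183.44/15) = 790.324
Cutoffs: 1210.312 ± 2.5·790.324 → [-765.5, 3186.1]
Outside: 4096 → excluded.
Retained (n=15): Σ = 15269, mean = 15269/15 = 1017.933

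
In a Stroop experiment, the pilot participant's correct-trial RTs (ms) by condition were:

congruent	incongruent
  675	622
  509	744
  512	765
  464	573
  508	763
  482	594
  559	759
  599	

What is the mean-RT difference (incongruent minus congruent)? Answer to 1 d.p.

M(congruent) = 4308/8 = 538.500
M(incongruent) = 4820/7 = 688.571
Difference = 688.571 − 538.500 = 150.071 ms

150.1 ms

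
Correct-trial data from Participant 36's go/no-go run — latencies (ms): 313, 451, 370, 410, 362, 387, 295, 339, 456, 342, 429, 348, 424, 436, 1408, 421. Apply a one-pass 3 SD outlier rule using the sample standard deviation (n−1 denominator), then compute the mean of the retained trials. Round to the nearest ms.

n = 16, ΣRT = 7191, M = 449.438
Σ(x−M)² = 1016845.94; s = √(1016845.94/15) = 260.365
Cutoffs: 449.438 ± 3·260.365 → [-331.7, 1230.5]
Outside: 1408 → excluded.
Retained (n=15): Σ = 5783, mean = 5783/15 = 385.533

386 ms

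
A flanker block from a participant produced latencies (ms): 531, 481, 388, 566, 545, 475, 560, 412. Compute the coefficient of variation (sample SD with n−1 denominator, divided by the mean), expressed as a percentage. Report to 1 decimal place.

13.7%

n = 8, Σ = 3958, M = 494.7500
Σ(x−M)² = 31995.500; s = √(31995.500/7) = 67.6076
CV = 67.6076 / 494.7500 = 0.13665 = 13.665%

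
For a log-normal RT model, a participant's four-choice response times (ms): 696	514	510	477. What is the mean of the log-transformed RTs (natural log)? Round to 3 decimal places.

ln(RT): 6.5453, 6.2422, 6.2344, 6.1675
Σ ln(RT) = 25.1895
Mean = 25.1895/4 = 6.29738

6.297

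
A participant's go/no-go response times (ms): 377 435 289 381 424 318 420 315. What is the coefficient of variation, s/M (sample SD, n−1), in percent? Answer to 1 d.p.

15.2%

n = 8, Σ = 2959, M = 369.8750
Σ(x−M)² = 22100.875; s = √(22100.875/7) = 56.1896
CV = 56.1896 / 369.8750 = 0.15192 = 15.192%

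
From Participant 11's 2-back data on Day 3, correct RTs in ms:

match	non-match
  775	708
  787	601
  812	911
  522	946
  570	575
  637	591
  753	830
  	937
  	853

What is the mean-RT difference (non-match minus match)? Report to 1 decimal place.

78.7 ms

M(match) = 4856/7 = 693.714
M(non-match) = 6952/9 = 772.444
Difference = 772.444 − 693.714 = 78.730 ms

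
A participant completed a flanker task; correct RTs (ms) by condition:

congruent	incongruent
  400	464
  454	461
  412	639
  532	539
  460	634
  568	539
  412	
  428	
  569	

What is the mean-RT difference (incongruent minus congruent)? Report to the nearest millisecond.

75 ms

M(congruent) = 4235/9 = 470.556
M(incongruent) = 3276/6 = 546.000
Difference = 546.000 − 470.556 = 75.444 ms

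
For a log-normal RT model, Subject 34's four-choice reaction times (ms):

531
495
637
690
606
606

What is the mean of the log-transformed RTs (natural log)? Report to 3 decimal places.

ln(RT): 6.2748, 6.2046, 6.4568, 6.5367, 6.4069, 6.4069
Σ ln(RT) = 38.2865
Mean = 38.2865/6 = 6.38109

6.381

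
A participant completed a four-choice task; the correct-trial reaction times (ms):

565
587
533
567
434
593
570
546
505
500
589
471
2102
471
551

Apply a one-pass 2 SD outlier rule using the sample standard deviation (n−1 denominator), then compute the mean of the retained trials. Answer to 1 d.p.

534.4 ms

n = 15, ΣRT = 9584, M = 638.933
Σ(x−M)² = 2326488.93; s = √(2326488.93/14) = 407.649
Cutoffs: 638.933 ± 2·407.649 → [-176.4, 1454.2]
Outside: 2102 → excluded.
Retained (n=14): Σ = 7482, mean = 7482/14 = 534.429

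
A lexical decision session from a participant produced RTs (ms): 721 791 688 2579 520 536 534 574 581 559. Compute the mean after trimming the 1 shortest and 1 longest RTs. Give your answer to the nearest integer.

Sorted: 520, 534, 536, 559, 574, 581, 688, 721, 791, 2579
Drop lowest 1 (520) and highest 1 (2579)
Remaining (n=8): Σ = 4984, mean = 4984/8 = 623.000

623 ms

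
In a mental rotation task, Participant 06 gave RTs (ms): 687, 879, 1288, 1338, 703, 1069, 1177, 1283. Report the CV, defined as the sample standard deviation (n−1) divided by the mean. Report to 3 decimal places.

0.252

n = 8, Σ = 8424, M = 1053.0000
Σ(x−M)² = 491714.000; s = √(491714.000/7) = 265.0375
CV = 265.0375 / 1053.0000 = 0.25170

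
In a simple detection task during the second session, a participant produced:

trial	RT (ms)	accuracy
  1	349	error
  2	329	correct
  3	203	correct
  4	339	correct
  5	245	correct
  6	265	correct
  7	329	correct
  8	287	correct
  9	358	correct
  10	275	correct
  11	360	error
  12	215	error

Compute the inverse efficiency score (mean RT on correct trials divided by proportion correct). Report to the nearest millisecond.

390 ms

Correct trials (n=9): 329, 203, 339, 245, 265, 329, 287, 358, 275
Mean correct RT = 2630/9 = 292.2222 ms
Proportion correct = 9/12
IES = 292.2222 / (9/12) = 389.630 ms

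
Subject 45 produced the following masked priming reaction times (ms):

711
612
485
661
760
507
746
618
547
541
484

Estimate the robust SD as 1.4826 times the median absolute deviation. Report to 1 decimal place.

146.8 ms

Sorted: 484, 485, 507, 541, 547, 612, 618, 661, 711, 746, 760 → median = 612
|x − 612| sorted: 0, 6, 49, 65, 71, 99, 105, 127, 128, 134, 148 → MAD = 99
Robust SD ≈ 1.4826 × 99 = 146.777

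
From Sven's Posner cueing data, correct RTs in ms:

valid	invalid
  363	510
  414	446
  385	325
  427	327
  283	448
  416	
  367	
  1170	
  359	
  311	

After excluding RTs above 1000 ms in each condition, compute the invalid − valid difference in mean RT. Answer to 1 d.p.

41.8 ms

valid: exclude 1170
M(valid) = 3325/9 = 369.444
M(invalid) = 2056/5 = 411.200
Difference = 411.200 − 369.444 = 41.756 ms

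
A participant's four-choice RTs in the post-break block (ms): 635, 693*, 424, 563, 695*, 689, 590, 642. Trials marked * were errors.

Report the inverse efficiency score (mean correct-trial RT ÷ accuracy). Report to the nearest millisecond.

Correct trials (n=6): 635, 424, 563, 689, 590, 642
Mean correct RT = 3543/6 = 590.5000 ms
Proportion correct = 6/8
IES = 590.5000 / (6/8) = 787.333 ms

787 ms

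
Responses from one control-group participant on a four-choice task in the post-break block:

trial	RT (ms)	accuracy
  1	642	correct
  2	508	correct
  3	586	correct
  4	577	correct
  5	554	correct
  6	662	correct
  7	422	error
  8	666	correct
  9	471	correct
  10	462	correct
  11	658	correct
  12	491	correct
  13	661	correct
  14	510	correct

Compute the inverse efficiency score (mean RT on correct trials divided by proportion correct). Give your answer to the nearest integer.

617 ms

Correct trials (n=13): 642, 508, 586, 577, 554, 662, 666, 471, 462, 658, 491, 661, 510
Mean correct RT = 7448/13 = 572.9231 ms
Proportion correct = 13/14
IES = 572.9231 / (13/14) = 616.994 ms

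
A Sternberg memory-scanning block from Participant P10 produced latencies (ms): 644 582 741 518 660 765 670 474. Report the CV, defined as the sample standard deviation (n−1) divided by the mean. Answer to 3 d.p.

n = 8, Σ = 5054, M = 631.7500
Σ(x−M)² = 72401.500; s = √(72401.500/7) = 101.7009
CV = 101.7009 / 631.7500 = 0.16098

0.161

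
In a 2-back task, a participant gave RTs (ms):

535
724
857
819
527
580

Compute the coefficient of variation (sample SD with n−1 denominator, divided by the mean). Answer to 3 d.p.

0.217

n = 6, Σ = 4042, M = 673.6667
Σ(x−M)² = 106779.333; s = √(106779.333/5) = 146.1365
CV = 146.1365 / 673.6667 = 0.21693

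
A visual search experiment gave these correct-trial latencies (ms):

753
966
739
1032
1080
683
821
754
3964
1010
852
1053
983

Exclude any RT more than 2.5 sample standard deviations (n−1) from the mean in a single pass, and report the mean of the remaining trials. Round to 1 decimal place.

893.8 ms

n = 13, ΣRT = 14690, M = 1130.000
Σ(x−M)² = 8921454.00; s = √(8921454.00/12) = 862.238
Cutoffs: 1130.000 ± 2.5·862.238 → [-1025.6, 3285.6]
Outside: 3964 → excluded.
Retained (n=12): Σ = 10726, mean = 10726/12 = 893.833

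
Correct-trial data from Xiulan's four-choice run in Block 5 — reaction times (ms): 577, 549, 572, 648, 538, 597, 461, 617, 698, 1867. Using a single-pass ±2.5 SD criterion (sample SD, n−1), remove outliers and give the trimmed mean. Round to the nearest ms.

n = 10, ΣRT = 7124, M = 712.400
Σ(x−M)² = 1518236.40; s = √(1518236.40/9) = 410.722
Cutoffs: 712.400 ± 2.5·410.722 → [-314.4, 1739.2]
Outside: 1867 → excluded.
Retained (n=9): Σ = 5257, mean = 5257/9 = 584.111

584 ms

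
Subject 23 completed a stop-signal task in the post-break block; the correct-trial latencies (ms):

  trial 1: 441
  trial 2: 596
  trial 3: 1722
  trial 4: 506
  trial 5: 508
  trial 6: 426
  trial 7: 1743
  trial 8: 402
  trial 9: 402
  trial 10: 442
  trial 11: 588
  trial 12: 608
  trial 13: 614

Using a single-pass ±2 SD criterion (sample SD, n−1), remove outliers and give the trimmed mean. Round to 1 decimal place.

503.0 ms

n = 13, ΣRT = 8998, M = 692.154
Σ(x−M)² = 2631581.69; s = √(2631581.69/12) = 468.293
Cutoffs: 692.154 ± 2·468.293 → [-244.4, 1628.7]
Outside: 1722, 1743 → excluded.
Retained (n=11): Σ = 5533, mean = 5533/11 = 503.000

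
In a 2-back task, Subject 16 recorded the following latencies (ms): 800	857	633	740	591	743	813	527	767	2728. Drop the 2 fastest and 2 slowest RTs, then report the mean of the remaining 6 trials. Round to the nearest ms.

749 ms

Sorted: 527, 591, 633, 740, 743, 767, 800, 813, 857, 2728
Drop lowest 2 (527, 591) and highest 2 (857, 2728)
Remaining (n=6): Σ = 4496, mean = 4496/6 = 749.333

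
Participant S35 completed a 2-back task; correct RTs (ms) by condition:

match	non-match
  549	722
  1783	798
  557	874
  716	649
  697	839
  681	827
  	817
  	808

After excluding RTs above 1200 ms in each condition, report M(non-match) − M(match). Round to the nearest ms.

match: exclude 1783
M(match) = 3200/5 = 640.000
M(non-match) = 6334/8 = 791.750
Difference = 791.750 − 640.000 = 151.750 ms

152 ms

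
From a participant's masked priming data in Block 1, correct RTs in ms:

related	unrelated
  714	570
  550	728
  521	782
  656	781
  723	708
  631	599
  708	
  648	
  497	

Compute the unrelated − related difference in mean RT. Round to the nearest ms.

M(related) = 5648/9 = 627.556
M(unrelated) = 4168/6 = 694.667
Difference = 694.667 − 627.556 = 67.111 ms

67 ms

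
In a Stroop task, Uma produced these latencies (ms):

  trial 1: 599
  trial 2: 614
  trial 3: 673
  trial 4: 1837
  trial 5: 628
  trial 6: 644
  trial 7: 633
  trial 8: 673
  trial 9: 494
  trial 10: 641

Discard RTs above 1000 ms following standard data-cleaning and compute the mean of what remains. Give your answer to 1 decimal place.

Excluded: 1837
Retained (n=9): Σ = 5599
Mean = 5599/9 = 622.1111

622.1 ms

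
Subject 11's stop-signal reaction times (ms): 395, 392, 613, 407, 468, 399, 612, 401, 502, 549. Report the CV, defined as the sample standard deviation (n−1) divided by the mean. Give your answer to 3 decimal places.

0.190

n = 10, Σ = 4738, M = 473.8000
Σ(x−M)² = 73217.600; s = √(73217.600/9) = 90.1958
CV = 90.1958 / 473.8000 = 0.19037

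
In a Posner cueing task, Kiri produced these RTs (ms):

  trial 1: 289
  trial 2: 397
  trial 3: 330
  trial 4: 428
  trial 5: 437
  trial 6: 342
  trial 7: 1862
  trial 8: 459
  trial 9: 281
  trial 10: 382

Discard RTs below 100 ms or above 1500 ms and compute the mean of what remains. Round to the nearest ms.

Excluded: 1862
Retained (n=9): Σ = 3345
Mean = 3345/9 = 371.6667

372 ms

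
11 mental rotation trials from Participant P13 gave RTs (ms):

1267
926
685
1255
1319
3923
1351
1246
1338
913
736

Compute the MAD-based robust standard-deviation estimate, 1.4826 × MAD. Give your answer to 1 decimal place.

Sorted: 685, 736, 913, 926, 1246, 1255, 1267, 1319, 1338, 1351, 3923 → median = 1255
|x − 1255| sorted: 0, 9, 12, 64, 83, 96, 329, 342, 519, 570, 2668 → MAD = 96
Robust SD ≈ 1.4826 × 96 = 142.330

142.3 ms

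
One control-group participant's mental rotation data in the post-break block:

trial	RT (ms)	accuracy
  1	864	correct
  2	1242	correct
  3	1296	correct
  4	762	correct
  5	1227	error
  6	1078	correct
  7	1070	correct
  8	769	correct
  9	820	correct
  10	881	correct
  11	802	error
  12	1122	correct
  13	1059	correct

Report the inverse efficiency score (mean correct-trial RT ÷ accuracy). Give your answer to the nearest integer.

Correct trials (n=11): 864, 1242, 1296, 762, 1078, 1070, 769, 820, 881, 1122, 1059
Mean correct RT = 10963/11 = 996.6364 ms
Proportion correct = 11/13
IES = 996.6364 / (11/13) = 1177.843 ms

1178 ms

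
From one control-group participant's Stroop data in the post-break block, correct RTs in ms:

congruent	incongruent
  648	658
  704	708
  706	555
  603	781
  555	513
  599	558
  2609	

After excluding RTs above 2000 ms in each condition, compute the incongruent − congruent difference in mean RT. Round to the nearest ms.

-7 ms

congruent: exclude 2609
M(congruent) = 3815/6 = 635.833
M(incongruent) = 3773/6 = 628.833
Difference = 628.833 − 635.833 = -7.000 ms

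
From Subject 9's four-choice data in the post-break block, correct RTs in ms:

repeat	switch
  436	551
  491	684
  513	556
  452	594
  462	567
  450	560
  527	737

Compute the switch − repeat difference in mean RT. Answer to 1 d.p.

131.1 ms

M(repeat) = 3331/7 = 475.857
M(switch) = 4249/7 = 607.000
Difference = 607.000 − 475.857 = 131.143 ms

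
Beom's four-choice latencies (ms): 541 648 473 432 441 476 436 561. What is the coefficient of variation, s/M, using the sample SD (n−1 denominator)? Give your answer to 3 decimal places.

0.152

n = 8, Σ = 4008, M = 501.0000
Σ(x−M)² = 40804.000; s = √(40804.000/7) = 76.3488
CV = 76.3488 / 501.0000 = 0.15239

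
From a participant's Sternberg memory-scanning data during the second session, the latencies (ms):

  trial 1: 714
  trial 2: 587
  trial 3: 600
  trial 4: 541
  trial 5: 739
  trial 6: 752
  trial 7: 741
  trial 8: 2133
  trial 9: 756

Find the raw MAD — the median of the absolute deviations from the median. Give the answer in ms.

Sorted: 541, 587, 600, 714, 739, 741, 752, 756, 2133 → median = 739
|x − 739|: 25, 152, 139, 198, 0, 13, 2, 1394, 17
Sorted deviations: 0, 2, 13, 17, 25, 139, 152, 198, 1394 → MAD = 25

25 ms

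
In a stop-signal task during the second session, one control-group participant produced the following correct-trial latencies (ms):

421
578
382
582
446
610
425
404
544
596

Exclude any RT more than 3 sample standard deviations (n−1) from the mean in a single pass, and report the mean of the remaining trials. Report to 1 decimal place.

498.8 ms

n = 10, ΣRT = 4988, M = 498.800
Σ(x−M)² = 73967.60; s = √(73967.60/9) = 90.657
Cutoffs: 498.800 ± 3·90.657 → [226.8, 770.8]
No RTs fall outside the cutoffs; all 10 retained. Mean = 4988/10 = 498.800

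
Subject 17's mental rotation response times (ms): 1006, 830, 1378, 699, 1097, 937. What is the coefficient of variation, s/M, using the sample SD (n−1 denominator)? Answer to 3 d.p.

0.237

n = 6, Σ = 5947, M = 991.1667
Σ(x−M)² = 275330.833; s = √(275330.833/5) = 234.6618
CV = 234.6618 / 991.1667 = 0.23675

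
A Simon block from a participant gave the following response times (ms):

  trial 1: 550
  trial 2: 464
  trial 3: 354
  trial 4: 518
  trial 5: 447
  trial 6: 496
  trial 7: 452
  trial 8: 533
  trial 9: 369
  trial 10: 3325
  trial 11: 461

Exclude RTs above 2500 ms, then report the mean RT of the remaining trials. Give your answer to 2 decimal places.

464.40 ms

Excluded: 3325
Retained (n=10): Σ = 4644
Mean = 4644/10 = 464.4000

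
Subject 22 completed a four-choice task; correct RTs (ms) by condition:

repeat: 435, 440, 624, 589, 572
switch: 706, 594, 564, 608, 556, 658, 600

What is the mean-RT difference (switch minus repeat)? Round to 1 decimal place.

M(repeat) = 2660/5 = 532.000
M(switch) = 4286/7 = 612.286
Difference = 612.286 − 532.000 = 80.286 ms

80.3 ms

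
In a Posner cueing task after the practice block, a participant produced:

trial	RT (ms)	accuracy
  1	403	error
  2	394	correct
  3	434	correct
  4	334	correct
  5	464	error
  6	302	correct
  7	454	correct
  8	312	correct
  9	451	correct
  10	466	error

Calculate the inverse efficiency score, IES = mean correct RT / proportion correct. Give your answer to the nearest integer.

Correct trials (n=7): 394, 434, 334, 302, 454, 312, 451
Mean correct RT = 2681/7 = 383.0000 ms
Proportion correct = 7/10
IES = 383.0000 / (7/10) = 547.143 ms

547 ms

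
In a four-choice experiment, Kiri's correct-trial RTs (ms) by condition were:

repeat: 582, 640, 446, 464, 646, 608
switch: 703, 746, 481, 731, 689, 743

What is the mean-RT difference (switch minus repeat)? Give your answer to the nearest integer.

M(repeat) = 3386/6 = 564.333
M(switch) = 4093/6 = 682.167
Difference = 682.167 − 564.333 = 117.833 ms

118 ms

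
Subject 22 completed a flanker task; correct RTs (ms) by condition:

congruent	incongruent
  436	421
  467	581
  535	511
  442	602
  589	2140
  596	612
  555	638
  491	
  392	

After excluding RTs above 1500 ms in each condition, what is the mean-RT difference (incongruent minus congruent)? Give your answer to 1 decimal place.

incongruent: exclude 2140
M(congruent) = 4503/9 = 500.333
M(incongruent) = 3365/6 = 560.833
Difference = 560.833 − 500.333 = 60.500 ms

60.5 ms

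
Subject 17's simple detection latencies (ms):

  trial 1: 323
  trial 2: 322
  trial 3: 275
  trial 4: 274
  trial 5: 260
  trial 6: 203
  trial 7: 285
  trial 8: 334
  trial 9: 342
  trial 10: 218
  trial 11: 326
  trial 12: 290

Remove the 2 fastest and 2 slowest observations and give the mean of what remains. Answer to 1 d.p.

294.4 ms

Sorted: 203, 218, 260, 274, 275, 285, 290, 322, 323, 326, 334, 342
Drop lowest 2 (203, 218) and highest 2 (334, 342)
Remaining (n=8): Σ = 2355, mean = 2355/8 = 294.375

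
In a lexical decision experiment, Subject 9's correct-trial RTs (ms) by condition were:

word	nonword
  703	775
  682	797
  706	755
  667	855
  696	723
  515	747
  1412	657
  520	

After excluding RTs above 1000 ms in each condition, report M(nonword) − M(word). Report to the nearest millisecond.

word: exclude 1412
M(word) = 4489/7 = 641.286
M(nonword) = 5309/7 = 758.429
Difference = 758.429 − 641.286 = 117.143 ms

117 ms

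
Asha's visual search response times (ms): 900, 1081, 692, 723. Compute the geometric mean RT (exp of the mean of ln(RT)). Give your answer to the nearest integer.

ln(RT): 6.8024, 6.9856, 6.5396, 6.5834
Mean ln(RT) = 26.9110/4 = 6.72776
Geometric mean = exp(6.72776) = 835.27 ms

835 ms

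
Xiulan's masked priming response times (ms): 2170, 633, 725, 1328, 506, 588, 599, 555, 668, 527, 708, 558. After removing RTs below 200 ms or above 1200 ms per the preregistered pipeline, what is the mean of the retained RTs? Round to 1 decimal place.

606.7 ms

Excluded: 1328, 2170
Retained (n=10): Σ = 6067
Mean = 6067/10 = 606.7000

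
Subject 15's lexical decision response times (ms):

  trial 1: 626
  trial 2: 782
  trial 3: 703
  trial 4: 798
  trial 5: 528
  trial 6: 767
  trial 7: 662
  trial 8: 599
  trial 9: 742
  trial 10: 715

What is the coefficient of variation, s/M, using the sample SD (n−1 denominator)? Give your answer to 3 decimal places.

n = 10, Σ = 6922, M = 692.2000
Σ(x−M)² = 68911.600; s = √(68911.600/9) = 87.5034
CV = 87.5034 / 692.2000 = 0.12641

0.126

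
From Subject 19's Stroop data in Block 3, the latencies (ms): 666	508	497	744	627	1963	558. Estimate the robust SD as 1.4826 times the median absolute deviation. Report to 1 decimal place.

173.5 ms

Sorted: 497, 508, 558, 627, 666, 744, 1963 → median = 627
|x − 627| sorted: 0, 39, 69, 117, 119, 130, 1336 → MAD = 117
Robust SD ≈ 1.4826 × 117 = 173.464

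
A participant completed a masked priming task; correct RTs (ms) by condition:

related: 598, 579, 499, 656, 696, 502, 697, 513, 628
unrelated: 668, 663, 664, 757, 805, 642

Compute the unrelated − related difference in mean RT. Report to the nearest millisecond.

M(related) = 5368/9 = 596.444
M(unrelated) = 4199/6 = 699.833
Difference = 699.833 − 596.444 = 103.389 ms

103 ms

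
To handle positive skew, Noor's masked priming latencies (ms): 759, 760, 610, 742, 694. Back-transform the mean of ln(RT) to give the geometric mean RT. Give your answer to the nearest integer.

711 ms

ln(RT): 6.6320, 6.6333, 6.4135, 6.6093, 6.5425
Mean ln(RT) = 32.8306/5 = 6.56612
Geometric mean = exp(6.56612) = 710.61 ms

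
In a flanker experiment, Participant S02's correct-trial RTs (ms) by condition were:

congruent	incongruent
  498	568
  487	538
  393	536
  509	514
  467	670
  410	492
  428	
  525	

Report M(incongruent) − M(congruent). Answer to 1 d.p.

88.4 ms

M(congruent) = 3717/8 = 464.625
M(incongruent) = 3318/6 = 553.000
Difference = 553.000 − 464.625 = 88.375 ms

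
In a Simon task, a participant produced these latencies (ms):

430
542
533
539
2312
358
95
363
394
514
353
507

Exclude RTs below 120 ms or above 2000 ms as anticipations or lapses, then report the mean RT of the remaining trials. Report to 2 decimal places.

Excluded: 95, 2312
Retained (n=10): Σ = 4533
Mean = 4533/10 = 453.3000

453.30 ms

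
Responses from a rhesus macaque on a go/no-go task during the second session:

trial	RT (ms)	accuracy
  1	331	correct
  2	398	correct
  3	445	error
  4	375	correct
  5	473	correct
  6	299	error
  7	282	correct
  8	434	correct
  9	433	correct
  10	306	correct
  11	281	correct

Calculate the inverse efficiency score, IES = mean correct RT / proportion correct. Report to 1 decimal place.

Correct trials (n=9): 331, 398, 375, 473, 282, 434, 433, 306, 281
Mean correct RT = 3313/9 = 368.1111 ms
Proportion correct = 9/11
IES = 368.1111 / (9/11) = 449.914 ms

449.9 ms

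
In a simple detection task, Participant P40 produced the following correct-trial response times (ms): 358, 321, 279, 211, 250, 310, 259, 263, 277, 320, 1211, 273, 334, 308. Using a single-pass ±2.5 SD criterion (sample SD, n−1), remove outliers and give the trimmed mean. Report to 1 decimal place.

n = 14, ΣRT = 4974, M = 355.286
Σ(x−M)² = 807824.86; s = √(807824.86/13) = 249.280
Cutoffs: 355.286 ± 2.5·249.280 → [-267.9, 978.5]
Outside: 1211 → excluded.
Retained (n=13): Σ = 3763, mean = 3763/13 = 289.462

289.5 ms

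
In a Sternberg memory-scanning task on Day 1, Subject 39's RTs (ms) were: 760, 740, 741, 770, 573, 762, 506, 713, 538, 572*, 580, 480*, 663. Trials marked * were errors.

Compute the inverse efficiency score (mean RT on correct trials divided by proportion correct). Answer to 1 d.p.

789.2 ms

Correct trials (n=11): 760, 740, 741, 770, 573, 762, 506, 713, 538, 580, 663
Mean correct RT = 7346/11 = 667.8182 ms
Proportion correct = 11/13
IES = 667.8182 / (11/13) = 789.240 ms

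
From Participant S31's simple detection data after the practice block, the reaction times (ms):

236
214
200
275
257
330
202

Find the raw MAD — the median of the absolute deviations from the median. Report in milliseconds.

Sorted: 200, 202, 214, 236, 257, 275, 330 → median = 236
|x − 236|: 0, 22, 36, 39, 21, 94, 34
Sorted deviations: 0, 21, 22, 34, 36, 39, 94 → MAD = 34

34 ms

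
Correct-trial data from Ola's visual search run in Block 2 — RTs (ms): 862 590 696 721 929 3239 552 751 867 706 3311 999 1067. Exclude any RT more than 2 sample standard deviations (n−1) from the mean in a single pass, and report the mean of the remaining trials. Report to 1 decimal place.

794.5 ms

n = 13, ΣRT = 15290, M = 1176.154
Σ(x−M)² = 10684211.69; s = √(10684211.69/12) = 943.584
Cutoffs: 1176.154 ± 2·943.584 → [-711.0, 3063.3]
Outside: 3239, 3311 → excluded.
Retained (n=11): Σ = 8740, mean = 8740/11 = 794.545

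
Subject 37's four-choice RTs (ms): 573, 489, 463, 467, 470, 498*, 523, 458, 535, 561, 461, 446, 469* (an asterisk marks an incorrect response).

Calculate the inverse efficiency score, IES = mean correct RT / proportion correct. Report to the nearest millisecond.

Correct trials (n=11): 573, 489, 463, 467, 470, 523, 458, 535, 561, 461, 446
Mean correct RT = 5446/11 = 495.0909 ms
Proportion correct = 11/13
IES = 495.0909 / (11/13) = 585.107 ms

585 ms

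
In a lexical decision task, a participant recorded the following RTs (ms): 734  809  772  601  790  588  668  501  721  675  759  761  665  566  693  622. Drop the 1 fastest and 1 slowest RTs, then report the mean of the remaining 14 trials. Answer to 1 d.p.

686.8 ms

Sorted: 501, 566, 588, 601, 622, 665, 668, 675, 693, 721, 734, 759, 761, 772, 790, 809
Drop lowest 1 (501) and highest 1 (809)
Remaining (n=14): Σ = 9615, mean = 9615/14 = 686.786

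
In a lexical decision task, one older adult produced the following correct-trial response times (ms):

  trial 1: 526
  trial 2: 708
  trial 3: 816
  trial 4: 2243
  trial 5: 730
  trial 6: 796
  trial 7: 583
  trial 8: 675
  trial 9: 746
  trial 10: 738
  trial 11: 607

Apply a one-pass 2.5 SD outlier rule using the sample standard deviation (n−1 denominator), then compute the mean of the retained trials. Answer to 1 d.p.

692.5 ms

n = 11, ΣRT = 9168, M = 833.455
Σ(x−M)² = 2265372.73; s = √(2265372.73/10) = 475.959
Cutoffs: 833.455 ± 2.5·475.959 → [-356.4, 2023.4]
Outside: 2243 → excluded.
Retained (n=10): Σ = 6925, mean = 6925/10 = 692.500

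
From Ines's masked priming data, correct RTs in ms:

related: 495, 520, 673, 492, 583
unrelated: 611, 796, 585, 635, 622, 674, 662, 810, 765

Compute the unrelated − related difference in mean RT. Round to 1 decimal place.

131.8 ms

M(related) = 2763/5 = 552.600
M(unrelated) = 6160/9 = 684.444
Difference = 684.444 − 552.600 = 131.844 ms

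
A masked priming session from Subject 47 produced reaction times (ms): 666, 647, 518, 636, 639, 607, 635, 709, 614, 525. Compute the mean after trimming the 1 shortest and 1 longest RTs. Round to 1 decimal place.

621.1 ms

Sorted: 518, 525, 607, 614, 635, 636, 639, 647, 666, 709
Drop lowest 1 (518) and highest 1 (709)
Remaining (n=8): Σ = 4969, mean = 4969/8 = 621.125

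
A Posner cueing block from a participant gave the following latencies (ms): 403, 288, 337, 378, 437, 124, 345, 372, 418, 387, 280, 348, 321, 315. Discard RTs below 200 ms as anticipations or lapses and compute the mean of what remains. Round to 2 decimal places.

Excluded: 124
Retained (n=13): Σ = 4629
Mean = 4629/13 = 356.0769

356.08 ms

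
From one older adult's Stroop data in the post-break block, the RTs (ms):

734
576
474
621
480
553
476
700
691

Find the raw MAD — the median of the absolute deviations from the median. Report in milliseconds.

Sorted: 474, 476, 480, 553, 576, 621, 691, 700, 734 → median = 576
|x − 576|: 158, 0, 102, 45, 96, 23, 100, 124, 115
Sorted deviations: 0, 23, 45, 96, 100, 102, 115, 124, 158 → MAD = 100

100 ms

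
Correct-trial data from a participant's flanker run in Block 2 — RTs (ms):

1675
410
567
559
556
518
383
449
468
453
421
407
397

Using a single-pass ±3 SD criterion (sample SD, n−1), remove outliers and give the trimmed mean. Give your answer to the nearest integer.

466 ms

n = 13, ΣRT = 7263, M = 558.692
Σ(x−M)² = 1400394.77; s = √(1400394.77/12) = 341.613
Cutoffs: 558.692 ± 3·341.613 → [-466.1, 1583.5]
Outside: 1675 → excluded.
Retained (n=12): Σ = 5588, mean = 5588/12 = 465.667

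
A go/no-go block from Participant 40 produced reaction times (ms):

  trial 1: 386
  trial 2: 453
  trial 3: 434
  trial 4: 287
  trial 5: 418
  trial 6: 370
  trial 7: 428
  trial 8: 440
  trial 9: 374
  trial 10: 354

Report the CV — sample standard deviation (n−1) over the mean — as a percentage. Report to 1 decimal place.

12.8%

n = 10, Σ = 3944, M = 394.4000
Σ(x−M)² = 23016.400; s = √(23016.400/9) = 50.5705
CV = 50.5705 / 394.4000 = 0.12822 = 12.822%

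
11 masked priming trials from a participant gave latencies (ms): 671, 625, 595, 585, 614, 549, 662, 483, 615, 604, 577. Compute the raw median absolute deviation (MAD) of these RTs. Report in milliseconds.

Sorted: 483, 549, 577, 585, 595, 604, 614, 615, 625, 662, 671 → median = 604
|x − 604|: 67, 21, 9, 19, 10, 55, 58, 121, 11, 0, 27
Sorted deviations: 0, 9, 10, 11, 19, 21, 27, 55, 58, 67, 121 → MAD = 21

21 ms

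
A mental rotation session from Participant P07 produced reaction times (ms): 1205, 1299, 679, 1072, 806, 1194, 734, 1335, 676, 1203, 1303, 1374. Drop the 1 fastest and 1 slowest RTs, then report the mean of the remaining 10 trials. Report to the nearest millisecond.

Sorted: 676, 679, 734, 806, 1072, 1194, 1203, 1205, 1299, 1303, 1335, 1374
Drop lowest 1 (676) and highest 1 (1374)
Remaining (n=10): Σ = 10830, mean = 10830/10 = 1083.000

1083 ms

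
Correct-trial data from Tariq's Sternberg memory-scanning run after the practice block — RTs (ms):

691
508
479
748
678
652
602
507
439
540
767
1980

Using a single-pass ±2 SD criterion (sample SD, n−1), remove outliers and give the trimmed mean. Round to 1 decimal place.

n = 12, ΣRT = 8591, M = 715.917
Σ(x−M)² = 1871300.92; s = √(1871300.92/11) = 412.454
Cutoffs: 715.917 ± 2·412.454 → [-109.0, 1540.8]
Outside: 1980 → excluded.
Retained (n=11): Σ = 6611, mean = 6611/11 = 601.000

601.0 ms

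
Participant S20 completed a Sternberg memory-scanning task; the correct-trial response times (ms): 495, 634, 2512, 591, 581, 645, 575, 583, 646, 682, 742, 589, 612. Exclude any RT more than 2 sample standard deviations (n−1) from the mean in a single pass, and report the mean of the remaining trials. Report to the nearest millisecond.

n = 13, ΣRT = 9887, M = 760.538
Σ(x−M)² = 3365531.23; s = √(3365531.23/12) = 529.586
Cutoffs: 760.538 ± 2·529.586 → [-298.6, 1819.7]
Outside: 2512 → excluded.
Retained (n=12): Σ = 7375, mean = 7375/12 = 614.583

615 ms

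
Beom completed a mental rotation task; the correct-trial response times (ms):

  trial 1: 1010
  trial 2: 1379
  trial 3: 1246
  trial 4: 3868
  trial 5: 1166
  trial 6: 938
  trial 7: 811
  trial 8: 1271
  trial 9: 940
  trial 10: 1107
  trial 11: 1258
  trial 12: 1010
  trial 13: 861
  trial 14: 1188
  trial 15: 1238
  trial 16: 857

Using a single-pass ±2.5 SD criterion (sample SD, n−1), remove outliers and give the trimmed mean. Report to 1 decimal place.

1085.3 ms

n = 16, ΣRT = 20148, M = 1259.250
Σ(x−M)² = 7708345.00; s = √(7708345.00/15) = 716.861
Cutoffs: 1259.250 ± 2.5·716.861 → [-532.9, 3051.4]
Outside: 3868 → excluded.
Retained (n=15): Σ = 16280, mean = 16280/15 = 1085.333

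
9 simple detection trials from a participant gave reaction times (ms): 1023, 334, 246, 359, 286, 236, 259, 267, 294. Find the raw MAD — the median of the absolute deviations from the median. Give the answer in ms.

Sorted: 236, 246, 259, 267, 286, 294, 334, 359, 1023 → median = 286
|x − 286|: 737, 48, 40, 73, 0, 50, 27, 19, 8
Sorted deviations: 0, 8, 19, 27, 40, 48, 50, 73, 737 → MAD = 40

40 ms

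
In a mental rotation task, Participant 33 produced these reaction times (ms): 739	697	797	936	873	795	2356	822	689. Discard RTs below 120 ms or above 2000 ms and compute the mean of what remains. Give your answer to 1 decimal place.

793.5 ms

Excluded: 2356
Retained (n=8): Σ = 6348
Mean = 6348/8 = 793.5000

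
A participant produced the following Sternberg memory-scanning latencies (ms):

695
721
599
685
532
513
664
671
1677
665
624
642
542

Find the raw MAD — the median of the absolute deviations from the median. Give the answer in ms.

Sorted: 513, 532, 542, 599, 624, 642, 664, 665, 671, 685, 695, 721, 1677 → median = 664
|x − 664|: 31, 57, 65, 21, 132, 151, 0, 7, 1013, 1, 40, 22, 122
Sorted deviations: 0, 1, 7, 21, 22, 31, 40, 57, 65, 122, 132, 151, 1013 → MAD = 40

40 ms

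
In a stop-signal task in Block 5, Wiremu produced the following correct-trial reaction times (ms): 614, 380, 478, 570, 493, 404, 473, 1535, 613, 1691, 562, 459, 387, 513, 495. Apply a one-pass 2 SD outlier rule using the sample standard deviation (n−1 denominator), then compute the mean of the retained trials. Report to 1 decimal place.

n = 15, ΣRT = 9667, M = 644.467
Σ(x−M)² = 2250677.73; s = √(2250677.73/14) = 400.952
Cutoffs: 644.467 ± 2·400.952 → [-157.4, 1446.4]
Outside: 1535, 1691 → excluded.
Retained (n=13): Σ = 6441, mean = 6441/13 = 495.462

495.5 ms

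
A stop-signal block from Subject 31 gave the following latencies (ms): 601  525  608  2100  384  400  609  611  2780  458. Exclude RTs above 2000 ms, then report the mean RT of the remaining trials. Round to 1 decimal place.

Excluded: 2100, 2780
Retained (n=8): Σ = 4196
Mean = 4196/8 = 524.5000

524.5 ms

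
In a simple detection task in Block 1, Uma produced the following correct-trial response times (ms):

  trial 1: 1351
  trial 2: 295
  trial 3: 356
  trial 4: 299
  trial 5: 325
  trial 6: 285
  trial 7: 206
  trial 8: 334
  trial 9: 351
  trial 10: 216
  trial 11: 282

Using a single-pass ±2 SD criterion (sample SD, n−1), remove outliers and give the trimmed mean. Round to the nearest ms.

295 ms

n = 11, ΣRT = 4300, M = 390.909
Σ(x−M)² = 1037676.91; s = √(1037676.91/10) = 322.130
Cutoffs: 390.909 ± 2·322.130 → [-253.4, 1035.2]
Outside: 1351 → excluded.
Retained (n=10): Σ = 2949, mean = 2949/10 = 294.900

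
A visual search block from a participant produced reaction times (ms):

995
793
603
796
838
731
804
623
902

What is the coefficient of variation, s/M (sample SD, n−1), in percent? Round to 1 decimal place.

n = 9, Σ = 7085, M = 787.2222
Σ(x−M)² = 123383.556; s = √(123383.556/8) = 124.1891
CV = 124.1891 / 787.2222 = 0.15776 = 15.776%

15.8%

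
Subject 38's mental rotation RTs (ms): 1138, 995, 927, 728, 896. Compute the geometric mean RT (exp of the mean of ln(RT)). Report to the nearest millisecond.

ln(RT): 7.0370, 6.9027, 6.8320, 6.5903, 6.7979
Mean ln(RT) = 34.1600/5 = 6.83199
Geometric mean = exp(6.83199) = 927.04 ms

927 ms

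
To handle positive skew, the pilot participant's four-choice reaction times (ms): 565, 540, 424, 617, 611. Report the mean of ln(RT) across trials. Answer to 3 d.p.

ln(RT): 6.3368, 6.2916, 6.0497, 6.4249, 6.4151
Σ ln(RT) = 31.5181
Mean = 31.5181/5 = 6.30362

6.304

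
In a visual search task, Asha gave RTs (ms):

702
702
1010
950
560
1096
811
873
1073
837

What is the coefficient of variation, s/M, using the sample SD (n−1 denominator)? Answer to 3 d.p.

0.203

n = 10, Σ = 8614, M = 861.4000
Σ(x−M)² = 274672.400; s = √(274672.400/9) = 174.6973
CV = 174.6973 / 861.4000 = 0.20281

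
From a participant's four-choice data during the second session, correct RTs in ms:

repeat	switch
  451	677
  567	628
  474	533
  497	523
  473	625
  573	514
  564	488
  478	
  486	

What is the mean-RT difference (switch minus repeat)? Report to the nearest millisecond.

M(repeat) = 4563/9 = 507.000
M(switch) = 3988/7 = 569.714
Difference = 569.714 − 507.000 = 62.714 ms

63 ms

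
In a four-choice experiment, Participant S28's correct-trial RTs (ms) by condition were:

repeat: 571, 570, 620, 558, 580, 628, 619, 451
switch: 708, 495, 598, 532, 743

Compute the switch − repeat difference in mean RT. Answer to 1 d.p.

40.6 ms

M(repeat) = 4597/8 = 574.625
M(switch) = 3076/5 = 615.200
Difference = 615.200 − 574.625 = 40.575 ms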